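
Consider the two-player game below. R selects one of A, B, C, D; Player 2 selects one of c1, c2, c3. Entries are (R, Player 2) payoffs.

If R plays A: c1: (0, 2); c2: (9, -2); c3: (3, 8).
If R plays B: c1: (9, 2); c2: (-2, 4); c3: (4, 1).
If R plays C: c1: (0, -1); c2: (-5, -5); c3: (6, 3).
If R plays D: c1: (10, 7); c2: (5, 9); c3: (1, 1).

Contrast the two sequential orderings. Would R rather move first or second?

second

If R leads: Player 2's best replies are A→c3, B→c2, C→c3, D→c2; R's induced payoffs 3, -2, 6, 5; outcome (C, c3), payoffs (6, 3).
If Player 2 leads: R's best replies are c1→D, c2→A, c3→C; Player 2's induced payoffs 7, -2, 3; outcome (D, c1), payoffs (10, 7).
R gets 6 moving first and 10 moving second, so R prefers to move second.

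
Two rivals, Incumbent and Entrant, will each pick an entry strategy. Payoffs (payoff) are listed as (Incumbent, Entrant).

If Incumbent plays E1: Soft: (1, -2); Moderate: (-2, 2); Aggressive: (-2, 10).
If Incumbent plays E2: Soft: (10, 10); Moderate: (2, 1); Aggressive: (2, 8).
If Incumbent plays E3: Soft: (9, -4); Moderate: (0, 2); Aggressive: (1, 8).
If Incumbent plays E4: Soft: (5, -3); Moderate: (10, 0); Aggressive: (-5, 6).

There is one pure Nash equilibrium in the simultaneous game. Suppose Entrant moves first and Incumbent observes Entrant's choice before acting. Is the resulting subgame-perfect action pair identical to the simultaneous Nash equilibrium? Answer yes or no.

yes

Solve by backward induction (Entrant leads).
- Soft: BR = E2, leader payoff 10.
- Moderate: BR = E4, leader payoff 0.
- Aggressive: BR = E2, leader payoff 8.
Entrant's induced payoffs are 10, 0, 8, so Entrant commits to Soft. Subgame-perfect outcome: (E2, Soft) with payoffs (10, 10).
Now find the simultaneous Nash equilibrium.
Incumbent's best replies: Soft→E2; Moderate→E4; Aggressive→E2.
Entrant's best replies: E1→Aggressive; E2→Soft; E3→Aggressive; E4→Aggressive.
Only (E2, Soft) has each player best-responding; Nash payoffs (10, 10).
Sequential outcome (E2, Soft) coincides with the Nash profile (E2, Soft).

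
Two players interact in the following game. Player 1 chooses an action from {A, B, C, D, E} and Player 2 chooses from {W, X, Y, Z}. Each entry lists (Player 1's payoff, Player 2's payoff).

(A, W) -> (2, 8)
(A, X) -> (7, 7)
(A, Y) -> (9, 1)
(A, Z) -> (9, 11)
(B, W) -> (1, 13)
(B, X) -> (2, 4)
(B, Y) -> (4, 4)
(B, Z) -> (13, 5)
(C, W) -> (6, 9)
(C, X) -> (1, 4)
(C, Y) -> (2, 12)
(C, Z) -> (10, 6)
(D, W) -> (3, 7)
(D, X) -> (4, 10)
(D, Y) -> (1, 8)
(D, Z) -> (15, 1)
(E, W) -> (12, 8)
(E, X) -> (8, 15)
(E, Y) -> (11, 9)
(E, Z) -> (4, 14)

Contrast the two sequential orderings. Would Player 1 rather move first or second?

If Player 1 leads: Player 2's best replies are A→Z, B→W, C→Y, D→X, E→X; Player 1's induced payoffs 9, 1, 2, 4, 8; outcome (A, Z), payoffs (9, 11).
If Player 2 leads: Player 1's best replies are W→E, X→E, Y→E, Z→D; Player 2's induced payoffs 8, 15, 9, 1; outcome (E, X), payoffs (8, 15).
Player 1 gets 9 moving first and 8 moving second, so Player 1 prefers to move first.

first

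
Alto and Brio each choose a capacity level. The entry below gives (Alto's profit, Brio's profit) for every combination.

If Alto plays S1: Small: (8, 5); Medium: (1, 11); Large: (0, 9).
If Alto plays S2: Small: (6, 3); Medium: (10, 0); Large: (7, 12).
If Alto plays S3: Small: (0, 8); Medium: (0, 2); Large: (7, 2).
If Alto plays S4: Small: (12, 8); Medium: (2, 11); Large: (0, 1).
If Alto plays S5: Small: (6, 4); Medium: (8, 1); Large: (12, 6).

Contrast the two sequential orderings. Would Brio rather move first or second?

If Alto leads: Brio's best replies are S1→Medium, S2→Large, S3→Small, S4→Medium, S5→Large; Alto's induced payoffs 1, 7, 0, 2, 12; outcome (S5, Large), payoffs (12, 6).
If Brio leads: Alto's best replies are Small→S4, Medium→S2, Large→S5; Brio's induced payoffs 8, 0, 6; outcome (S4, Small), payoffs (12, 8).
Brio gets 8 moving first and 6 moving second, so Brio prefers to move first.

first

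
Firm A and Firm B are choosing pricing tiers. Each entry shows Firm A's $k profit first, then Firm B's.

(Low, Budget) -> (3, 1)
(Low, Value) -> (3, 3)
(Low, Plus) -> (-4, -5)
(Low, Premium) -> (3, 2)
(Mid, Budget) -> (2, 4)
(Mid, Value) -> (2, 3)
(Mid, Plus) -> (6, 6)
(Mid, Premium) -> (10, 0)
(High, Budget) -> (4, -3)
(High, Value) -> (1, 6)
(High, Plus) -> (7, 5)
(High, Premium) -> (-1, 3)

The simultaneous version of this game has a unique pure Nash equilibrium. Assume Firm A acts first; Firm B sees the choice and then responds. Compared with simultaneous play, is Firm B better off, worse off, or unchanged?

Work backward from Firm B's decision.
- Low → Firm B plays Value (best of 1, 3, -5, 2); Firm A gets 3.
- Mid → Firm B plays Plus (best of 4, 3, 6, 0); Firm A gets 6.
- High → Firm B plays Value (best of -3, 6, 5, 3); Firm A gets 1.
Firm A's induced payoffs are 3, 6, 1, so Firm A commits to Mid. Subgame-perfect outcome: (Mid, Plus) with payoffs (6, 6).
Now find the simultaneous Nash equilibrium.
Firm A's best replies: Budget→High; Value→Low; Plus→High; Premium→Mid.
Firm B's best replies: Low→Value; Mid→Plus; High→Value.
Only (Low, Value) has each player best-responding; Nash payoffs (3, 3).
Firm B earns 6 sequentially versus 3 at the Nash outcome: better off.

better off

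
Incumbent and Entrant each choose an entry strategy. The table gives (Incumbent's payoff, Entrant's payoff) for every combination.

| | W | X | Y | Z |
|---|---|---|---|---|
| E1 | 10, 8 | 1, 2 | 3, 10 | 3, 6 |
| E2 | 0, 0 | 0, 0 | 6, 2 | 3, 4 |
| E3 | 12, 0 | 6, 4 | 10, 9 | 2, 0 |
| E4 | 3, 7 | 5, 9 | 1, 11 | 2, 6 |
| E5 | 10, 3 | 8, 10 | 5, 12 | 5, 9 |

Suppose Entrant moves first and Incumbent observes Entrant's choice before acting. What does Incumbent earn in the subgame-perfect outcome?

Work backward from Incumbent's decision.
- W: BR = E3, leader payoff 0.
- X: BR = E5, leader payoff 10.
- Y: BR = E3, leader payoff 9.
- Z: BR = E5, leader payoff 9.
Maximizing over 0, 10, 9, 9, Entrant chooses X. Subgame-perfect outcome: (E5, X) with payoffs (8, 10).

8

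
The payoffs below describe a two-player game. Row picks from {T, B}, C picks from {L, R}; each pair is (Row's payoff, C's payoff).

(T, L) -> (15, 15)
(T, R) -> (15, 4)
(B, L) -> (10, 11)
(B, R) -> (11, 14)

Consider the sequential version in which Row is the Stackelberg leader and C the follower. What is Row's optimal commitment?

T

Solve by backward induction (Row leads).
- T: BR = L, leader payoff 15.
- B: BR = R, leader payoff 11.
Maximizing over 15, 11, Row chooses T. Subgame-perfect outcome: (T, L) with payoffs (15, 15).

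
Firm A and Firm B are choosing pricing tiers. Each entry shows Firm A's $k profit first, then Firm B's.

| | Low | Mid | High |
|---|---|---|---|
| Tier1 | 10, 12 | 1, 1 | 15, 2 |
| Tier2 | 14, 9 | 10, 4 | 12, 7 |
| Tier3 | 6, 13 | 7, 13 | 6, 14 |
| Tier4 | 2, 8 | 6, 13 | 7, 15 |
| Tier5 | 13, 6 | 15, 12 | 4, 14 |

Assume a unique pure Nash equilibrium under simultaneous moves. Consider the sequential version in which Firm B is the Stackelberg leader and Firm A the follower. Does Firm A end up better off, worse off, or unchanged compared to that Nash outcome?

Work backward from Firm A's decision.
- Low → Firm A plays Tier2 (best of 10, 14, 6, 2, 13); Firm B gets 9.
- Mid → Firm A plays Tier5 (best of 1, 10, 7, 6, 15); Firm B gets 12.
- High → Firm A plays Tier1 (best of 15, 12, 6, 7, 4); Firm B gets 2.
Maximizing over 9, 12, 2, Firm B chooses Mid. Subgame-perfect outcome: (Tier5, Mid) with payoffs (15, 12).
Now find the simultaneous Nash equilibrium.
Firm A's best replies: Low→Tier2; Mid→Tier5; High→Tier1.
Firm B's best replies: Tier1→Low; Tier2→Low; Tier3→High; Tier4→High; Tier5→High.
Only (Tier2, Low) has each player best-responding; Nash payoffs (14, 9).
Firm A earns 15 sequentially versus 14 at the Nash outcome: better off.

better off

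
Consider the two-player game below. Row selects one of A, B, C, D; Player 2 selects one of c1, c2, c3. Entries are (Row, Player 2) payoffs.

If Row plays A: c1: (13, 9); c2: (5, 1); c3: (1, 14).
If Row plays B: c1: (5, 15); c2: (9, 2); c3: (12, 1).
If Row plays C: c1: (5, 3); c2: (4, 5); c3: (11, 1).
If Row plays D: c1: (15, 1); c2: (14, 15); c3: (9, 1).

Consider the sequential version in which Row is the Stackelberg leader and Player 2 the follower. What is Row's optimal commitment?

Work backward from Player 2's decision.
- A → Player 2 plays c3 (best of 9, 1, 14); Row gets 1.
- B → Player 2 plays c1 (best of 15, 2, 1); Row gets 5.
- C → Player 2 plays c2 (best of 3, 5, 1); Row gets 4.
- D → Player 2 plays c2 (best of 1, 15, 1); Row gets 14.
Among 1, 5, 4, 14, the best is 14 at D. Subgame-perfect outcome: (D, c2) with payoffs (14, 15).

D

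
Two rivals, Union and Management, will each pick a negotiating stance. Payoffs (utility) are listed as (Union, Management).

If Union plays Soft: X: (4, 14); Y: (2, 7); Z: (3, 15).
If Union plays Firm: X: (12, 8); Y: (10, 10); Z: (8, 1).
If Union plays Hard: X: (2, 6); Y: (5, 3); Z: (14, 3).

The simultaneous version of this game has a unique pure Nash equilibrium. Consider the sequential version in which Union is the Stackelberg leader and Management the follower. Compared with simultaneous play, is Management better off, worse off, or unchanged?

Solve by backward induction (Union leads).
- Soft → Management plays Z (best of 14, 7, 15); Union gets 3.
- Firm → Management plays Y (best of 8, 10, 1); Union gets 10.
- Hard → Management plays X (best of 6, 3, 3); Union gets 2.
Union's induced payoffs are 3, 10, 2, so Union commits to Firm. Subgame-perfect outcome: (Firm, Y) with payoffs (10, 10).
Under simultaneous play:
Union's best replies: X→Firm; Y→Firm; Z→Hard.
Management's best replies: Soft→Z; Firm→Y; Hard→X.
Only (Firm, Y) has each player best-responding; Nash payoffs (10, 10).
Management earns 10 sequentially versus 10 at the Nash outcome: unchanged.

unchanged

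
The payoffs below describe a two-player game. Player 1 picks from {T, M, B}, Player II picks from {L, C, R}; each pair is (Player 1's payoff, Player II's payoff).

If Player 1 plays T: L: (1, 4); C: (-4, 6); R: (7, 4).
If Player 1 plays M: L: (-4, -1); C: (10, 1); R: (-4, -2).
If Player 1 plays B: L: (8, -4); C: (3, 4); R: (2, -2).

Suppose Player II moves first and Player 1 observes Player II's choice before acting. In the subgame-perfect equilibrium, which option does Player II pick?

Solve by backward induction (Player II leads).
- L: Player 1 compares 1, -4, 8 and picks B; Player II would get -4.
- C: Player 1 compares -4, 10, 3 and picks M; Player II would get 1.
- R: Player 1 compares 7, -4, 2 and picks T; Player II would get 4.
Player II's induced payoffs are -4, 1, 4, so Player II commits to R. Subgame-perfect outcome: (T, R) with payoffs (7, 4).

R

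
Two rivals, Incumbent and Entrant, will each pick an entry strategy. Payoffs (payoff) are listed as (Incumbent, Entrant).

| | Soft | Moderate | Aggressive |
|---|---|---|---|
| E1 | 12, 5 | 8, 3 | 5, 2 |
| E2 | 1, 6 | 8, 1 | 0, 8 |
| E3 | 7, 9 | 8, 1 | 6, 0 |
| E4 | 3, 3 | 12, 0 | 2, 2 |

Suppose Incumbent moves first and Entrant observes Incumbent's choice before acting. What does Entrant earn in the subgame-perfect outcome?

Solve by backward induction (Incumbent leads).
- E1: BR = Soft, leader payoff 12.
- E2: BR = Aggressive, leader payoff 0.
- E3: BR = Soft, leader payoff 7.
- E4: BR = Soft, leader payoff 3.
Incumbent's induced payoffs are 12, 0, 7, 3, so Incumbent commits to E1. Subgame-perfect outcome: (E1, Soft) with payoffs (12, 5).

5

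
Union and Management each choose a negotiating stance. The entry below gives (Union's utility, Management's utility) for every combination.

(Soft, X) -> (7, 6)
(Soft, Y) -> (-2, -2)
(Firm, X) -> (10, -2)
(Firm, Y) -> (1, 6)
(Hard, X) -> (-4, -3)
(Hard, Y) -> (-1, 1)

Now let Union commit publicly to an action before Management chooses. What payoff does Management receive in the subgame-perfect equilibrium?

6

Management best-responds to each possible Union move:
- Soft → Management plays X (best of 6, -2); Union gets 7.
- Firm → Management plays Y (best of -2, 6); Union gets 1.
- Hard → Management plays Y (best of -3, 1); Union gets -1.
Maximizing over 7, 1, -1, Union chooses Soft. Subgame-perfect outcome: (Soft, X) with payoffs (7, 6).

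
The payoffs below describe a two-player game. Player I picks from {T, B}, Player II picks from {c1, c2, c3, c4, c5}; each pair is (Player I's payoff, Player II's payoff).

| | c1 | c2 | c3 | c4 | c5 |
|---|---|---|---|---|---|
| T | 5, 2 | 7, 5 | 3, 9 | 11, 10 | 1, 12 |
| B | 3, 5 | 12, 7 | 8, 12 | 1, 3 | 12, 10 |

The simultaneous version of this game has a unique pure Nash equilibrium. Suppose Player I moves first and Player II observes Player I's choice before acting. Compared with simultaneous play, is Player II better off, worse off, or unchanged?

unchanged

Backward induction with Player I moving first.
- T: BR = c5, leader payoff 1.
- B: BR = c3, leader payoff 8.
Among 1, 8, the best is 8 at B. Subgame-perfect outcome: (B, c3) with payoffs (8, 12).
Under simultaneous play:
Player I's best replies: c1→T; c2→B; c3→B; c4→T; c5→B.
Player II's best replies: T→c5; B→c3.
The unique mutual best reply is (B, c3), giving (8, 12).
Player II earns 12 sequentially versus 12 at the Nash outcome: unchanged.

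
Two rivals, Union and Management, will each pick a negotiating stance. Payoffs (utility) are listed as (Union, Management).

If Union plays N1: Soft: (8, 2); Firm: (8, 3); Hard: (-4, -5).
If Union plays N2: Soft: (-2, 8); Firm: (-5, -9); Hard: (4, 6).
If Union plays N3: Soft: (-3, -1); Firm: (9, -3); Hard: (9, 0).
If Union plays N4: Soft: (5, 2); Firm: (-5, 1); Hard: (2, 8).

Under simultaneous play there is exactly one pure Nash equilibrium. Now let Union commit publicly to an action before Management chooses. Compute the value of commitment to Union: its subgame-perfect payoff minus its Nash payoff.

0

Management best-responds to each possible Union move:
- N1 → Management plays Firm (best of 2, 3, -5); Union gets 8.
- N2 → Management plays Soft (best of 8, -9, 6); Union gets -2.
- N3 → Management plays Hard (best of -1, -3, 0); Union gets 9.
- N4 → Management plays Hard (best of 2, 1, 8); Union gets 2.
Union's induced payoffs are 8, -2, 9, 2, so Union commits to N3. Subgame-perfect outcome: (N3, Hard) with payoffs (9, 0).
For the simultaneous game, intersect best replies.
Union's best replies: Soft→N1; Firm→N3; Hard→N3.
Management's best replies: N1→Firm; N2→Soft; N3→Hard; N4→Hard.
Only (N3, Hard) has each player best-responding; Nash payoffs (9, 0).
Union's commitment gain: 9 − 9 = 0.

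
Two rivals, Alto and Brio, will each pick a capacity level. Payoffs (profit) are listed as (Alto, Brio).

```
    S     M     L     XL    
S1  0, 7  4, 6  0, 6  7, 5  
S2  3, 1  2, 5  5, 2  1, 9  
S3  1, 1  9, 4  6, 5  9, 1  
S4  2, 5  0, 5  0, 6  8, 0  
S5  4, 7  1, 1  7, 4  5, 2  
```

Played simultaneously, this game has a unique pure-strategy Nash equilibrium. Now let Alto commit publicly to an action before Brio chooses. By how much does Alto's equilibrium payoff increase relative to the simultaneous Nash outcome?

2

Backward induction with Alto moving first.
- S1: BR = S, leader payoff 0.
- S2: BR = XL, leader payoff 1.
- S3: BR = L, leader payoff 6.
- S4: BR = L, leader payoff 0.
- S5: BR = S, leader payoff 4.
Alto's induced payoffs are 0, 1, 6, 0, 4, so Alto commits to S3. Subgame-perfect outcome: (S3, L) with payoffs (6, 5).
Under simultaneous play:
Alto's best replies: S→S5; M→S3; L→S5; XL→S3.
Brio's best replies: S1→S; S2→XL; S3→L; S4→L; S5→S.
The unique mutual best reply is (S5, S), giving (4, 7).
Alto's commitment gain: 6 − 4 = 2.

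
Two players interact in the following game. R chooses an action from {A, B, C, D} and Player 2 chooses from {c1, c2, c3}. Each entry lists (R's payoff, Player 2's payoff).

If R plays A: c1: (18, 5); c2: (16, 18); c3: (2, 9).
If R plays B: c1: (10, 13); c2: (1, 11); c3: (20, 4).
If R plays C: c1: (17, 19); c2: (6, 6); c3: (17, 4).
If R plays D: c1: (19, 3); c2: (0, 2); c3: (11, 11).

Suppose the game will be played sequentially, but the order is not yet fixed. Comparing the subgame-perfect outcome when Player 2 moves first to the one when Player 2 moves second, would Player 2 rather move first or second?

second

If R leads: Player 2's best replies are A→c2, B→c1, C→c1, D→c3; R's induced payoffs 16, 10, 17, 11; outcome (C, c1), payoffs (17, 19).
If Player 2 leads: R's best replies are c1→D, c2→A, c3→B; Player 2's induced payoffs 3, 18, 4; outcome (A, c2), payoffs (16, 18).
Player 2 gets 18 moving first and 19 moving second, so Player 2 prefers to move second.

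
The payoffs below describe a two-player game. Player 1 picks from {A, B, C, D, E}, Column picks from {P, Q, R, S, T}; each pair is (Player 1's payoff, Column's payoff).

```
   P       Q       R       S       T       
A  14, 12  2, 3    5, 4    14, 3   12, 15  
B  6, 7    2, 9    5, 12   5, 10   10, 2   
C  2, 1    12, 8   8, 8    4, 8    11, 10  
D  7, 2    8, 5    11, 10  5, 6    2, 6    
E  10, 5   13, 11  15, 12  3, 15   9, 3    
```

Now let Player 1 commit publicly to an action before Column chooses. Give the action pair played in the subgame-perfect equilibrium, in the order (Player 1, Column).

Work backward from Column's decision.
- A → Column plays T (best of 12, 3, 4, 3, 15); Player 1 gets 12.
- B → Column plays R (best of 7, 9, 12, 10, 2); Player 1 gets 5.
- C → Column plays T (best of 1, 8, 8, 8, 10); Player 1 gets 11.
- D → Column plays R (best of 2, 5, 10, 6, 6); Player 1 gets 11.
- E → Column plays S (best of 5, 11, 12, 15, 3); Player 1 gets 3.
Player 1's induced payoffs are 12, 5, 11, 11, 3, so Player 1 commits to A. Subgame-perfect outcome: (A, T) with payoffs (12, 15).

(A, T)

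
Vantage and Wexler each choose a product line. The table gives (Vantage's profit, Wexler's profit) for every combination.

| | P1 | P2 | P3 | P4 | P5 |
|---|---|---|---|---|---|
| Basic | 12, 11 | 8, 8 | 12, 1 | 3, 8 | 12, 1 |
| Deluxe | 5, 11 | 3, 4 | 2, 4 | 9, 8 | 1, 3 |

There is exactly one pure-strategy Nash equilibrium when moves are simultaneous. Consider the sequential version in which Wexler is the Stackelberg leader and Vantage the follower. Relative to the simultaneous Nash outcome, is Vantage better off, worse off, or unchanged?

unchanged

Work backward from Vantage's decision.
- P1: BR = Basic, leader payoff 11.
- P2: BR = Basic, leader payoff 8.
- P3: BR = Basic, leader payoff 1.
- P4: BR = Deluxe, leader payoff 8.
- P5: BR = Basic, leader payoff 1.
Among 11, 8, 1, 8, 1, the best is 11 at P1. Subgame-perfect outcome: (Basic, P1) with payoffs (12, 11).
Now find the simultaneous Nash equilibrium.
Vantage's best replies: P1→Basic; P2→Basic; P3→Basic; P4→Deluxe; P5→Basic.
Wexler's best replies: Basic→P1; Deluxe→P1.
The unique mutual best reply is (Basic, P1), giving (12, 11).
Vantage earns 12 sequentially versus 12 at the Nash outcome: unchanged.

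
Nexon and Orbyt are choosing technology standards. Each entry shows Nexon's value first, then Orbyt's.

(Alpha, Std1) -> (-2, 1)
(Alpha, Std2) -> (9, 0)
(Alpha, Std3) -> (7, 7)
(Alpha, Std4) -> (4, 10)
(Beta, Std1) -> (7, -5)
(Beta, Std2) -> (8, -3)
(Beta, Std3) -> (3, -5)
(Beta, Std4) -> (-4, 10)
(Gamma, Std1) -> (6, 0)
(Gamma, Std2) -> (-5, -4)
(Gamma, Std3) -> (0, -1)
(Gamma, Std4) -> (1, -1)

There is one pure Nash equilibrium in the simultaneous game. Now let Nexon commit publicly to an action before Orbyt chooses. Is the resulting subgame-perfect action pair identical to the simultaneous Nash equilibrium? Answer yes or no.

Work backward from Orbyt's decision.
- Alpha → Orbyt plays Std4 (best of 1, 0, 7, 10); Nexon gets 4.
- Beta → Orbyt plays Std4 (best of -5, -3, -5, 10); Nexon gets -4.
- Gamma → Orbyt plays Std1 (best of 0, -4, -1, -1); Nexon gets 6.
Nexon's induced payoffs are 4, -4, 6, so Nexon commits to Gamma. Subgame-perfect outcome: (Gamma, Std1) with payoffs (6, 0).
Now find the simultaneous Nash equilibrium.
Nexon's best replies: Std1→Beta; Std2→Alpha; Std3→Alpha; Std4→Alpha.
Orbyt's best replies: Alpha→Std4; Beta→Std4; Gamma→Std1.
The unique mutual best reply is (Alpha, Std4), giving (4, 10).
Sequential outcome (Gamma, Std1) differs from the Nash profile (Alpha, Std4).

no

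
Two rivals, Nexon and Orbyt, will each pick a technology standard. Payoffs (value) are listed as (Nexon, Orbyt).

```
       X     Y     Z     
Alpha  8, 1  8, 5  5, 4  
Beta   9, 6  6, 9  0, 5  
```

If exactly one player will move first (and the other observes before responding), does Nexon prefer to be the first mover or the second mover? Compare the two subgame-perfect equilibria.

If Nexon leads: Orbyt's best replies are Alpha→Y, Beta→Y; Nexon's induced payoffs 8, 6; outcome (Alpha, Y), payoffs (8, 5).
If Orbyt leads: Nexon's best replies are X→Beta, Y→Alpha, Z→Alpha; Orbyt's induced payoffs 6, 5, 4; outcome (Beta, X), payoffs (9, 6).
Nexon gets 8 moving first and 9 moving second, so Nexon prefers to move second.

second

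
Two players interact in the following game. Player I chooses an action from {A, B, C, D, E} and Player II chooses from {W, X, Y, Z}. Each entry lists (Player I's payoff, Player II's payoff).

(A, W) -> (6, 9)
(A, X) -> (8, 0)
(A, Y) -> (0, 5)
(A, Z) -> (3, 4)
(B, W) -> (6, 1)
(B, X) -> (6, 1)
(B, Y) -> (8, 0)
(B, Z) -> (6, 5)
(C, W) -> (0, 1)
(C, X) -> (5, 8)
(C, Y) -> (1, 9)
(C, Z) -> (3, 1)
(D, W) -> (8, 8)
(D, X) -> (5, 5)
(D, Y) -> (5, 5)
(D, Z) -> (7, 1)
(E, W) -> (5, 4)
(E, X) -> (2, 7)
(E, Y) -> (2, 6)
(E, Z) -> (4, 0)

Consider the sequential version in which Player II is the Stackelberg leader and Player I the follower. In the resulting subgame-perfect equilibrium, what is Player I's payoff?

Work backward from Player I's decision.
- W: BR = D, leader payoff 8.
- X: BR = A, leader payoff 0.
- Y: BR = B, leader payoff 0.
- Z: BR = D, leader payoff 1.
Maximizing over 8, 0, 0, 1, Player II chooses W. Subgame-perfect outcome: (D, W) with payoffs (8, 8).

8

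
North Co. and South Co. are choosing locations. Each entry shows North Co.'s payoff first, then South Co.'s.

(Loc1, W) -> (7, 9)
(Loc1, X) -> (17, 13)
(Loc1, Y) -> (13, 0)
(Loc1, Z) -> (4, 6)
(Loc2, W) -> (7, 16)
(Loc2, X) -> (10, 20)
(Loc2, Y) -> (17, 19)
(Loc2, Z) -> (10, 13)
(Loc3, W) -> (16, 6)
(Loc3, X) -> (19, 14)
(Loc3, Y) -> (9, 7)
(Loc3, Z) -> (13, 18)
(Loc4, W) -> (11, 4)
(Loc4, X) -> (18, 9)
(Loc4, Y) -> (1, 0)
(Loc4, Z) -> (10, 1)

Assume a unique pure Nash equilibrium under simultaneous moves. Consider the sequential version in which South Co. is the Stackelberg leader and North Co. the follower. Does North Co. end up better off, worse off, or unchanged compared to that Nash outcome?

Work backward from North Co.'s decision.
- W → North Co. plays Loc3 (best of 7, 7, 16, 11); South Co. gets 6.
- X → North Co. plays Loc3 (best of 17, 10, 19, 18); South Co. gets 14.
- Y → North Co. plays Loc2 (best of 13, 17, 9, 1); South Co. gets 19.
- Z → North Co. plays Loc3 (best of 4, 10, 13, 10); South Co. gets 18.
South Co.'s induced payoffs are 6, 14, 19, 18, so South Co. commits to Y. Subgame-perfect outcome: (Loc2, Y) with payoffs (17, 19).
Under simultaneous play:
North Co.'s best replies: W→Loc3; X→Loc3; Y→Loc2; Z→Loc3.
South Co.'s best replies: Loc1→X; Loc2→X; Loc3→Z; Loc4→X.
The unique mutual best reply is (Loc3, Z), giving (13, 18).
North Co. earns 17 sequentially versus 13 at the Nash outcome: better off.

better off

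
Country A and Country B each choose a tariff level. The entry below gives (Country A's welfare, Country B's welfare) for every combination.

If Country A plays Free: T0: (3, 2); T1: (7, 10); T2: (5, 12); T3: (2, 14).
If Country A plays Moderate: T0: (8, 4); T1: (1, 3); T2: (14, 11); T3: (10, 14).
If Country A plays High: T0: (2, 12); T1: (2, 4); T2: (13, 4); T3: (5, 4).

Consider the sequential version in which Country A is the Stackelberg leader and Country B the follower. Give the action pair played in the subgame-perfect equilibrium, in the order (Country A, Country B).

Solve by backward induction (Country A leads).
- Free → Country B plays T3 (best of 2, 10, 12, 14); Country A gets 2.
- Moderate → Country B plays T3 (best of 4, 3, 11, 14); Country A gets 10.
- High → Country B plays T0 (best of 12, 4, 4, 4); Country A gets 2.
Maximizing over 2, 10, 2, Country A chooses Moderate. Subgame-perfect outcome: (Moderate, T3) with payoffs (10, 14).

(Moderate, T3)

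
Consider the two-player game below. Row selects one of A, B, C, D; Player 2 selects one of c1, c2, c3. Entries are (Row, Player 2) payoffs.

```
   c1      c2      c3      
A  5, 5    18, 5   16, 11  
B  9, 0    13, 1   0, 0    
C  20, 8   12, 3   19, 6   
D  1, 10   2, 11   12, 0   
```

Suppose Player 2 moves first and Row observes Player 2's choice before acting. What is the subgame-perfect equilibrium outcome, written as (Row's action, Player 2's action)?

(C, c1)

Solve by backward induction (Player 2 leads).
- c1 → Row plays C (best of 5, 9, 20, 1); Player 2 gets 8.
- c2 → Row plays A (best of 18, 13, 12, 2); Player 2 gets 5.
- c3 → Row plays C (best of 16, 0, 19, 12); Player 2 gets 6.
Maximizing over 8, 5, 6, Player 2 chooses c1. Subgame-perfect outcome: (C, c1) with payoffs (20, 8).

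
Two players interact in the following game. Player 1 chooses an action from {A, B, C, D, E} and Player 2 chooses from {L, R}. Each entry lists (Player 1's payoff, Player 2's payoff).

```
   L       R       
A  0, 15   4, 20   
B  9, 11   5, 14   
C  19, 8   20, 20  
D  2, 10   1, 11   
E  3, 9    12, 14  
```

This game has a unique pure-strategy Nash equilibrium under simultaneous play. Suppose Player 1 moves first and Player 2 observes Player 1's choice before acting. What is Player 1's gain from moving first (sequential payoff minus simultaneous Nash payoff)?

Work backward from Player 2's decision.
- A: BR = R, leader payoff 4.
- B: BR = R, leader payoff 5.
- C: BR = R, leader payoff 20.
- D: BR = R, leader payoff 1.
- E: BR = R, leader payoff 12.
Among 4, 5, 20, 1, 12, the best is 20 at C. Subgame-perfect outcome: (C, R) with payoffs (20, 20).
Under simultaneous play:
Player 1's best replies: L→C; R→C.
Player 2's best replies: A→R; B→R; C→R; D→R; E→R.
The unique mutual best reply is (C, R), giving (20, 20).
Player 1's commitment gain: 20 − 20 = 0.

0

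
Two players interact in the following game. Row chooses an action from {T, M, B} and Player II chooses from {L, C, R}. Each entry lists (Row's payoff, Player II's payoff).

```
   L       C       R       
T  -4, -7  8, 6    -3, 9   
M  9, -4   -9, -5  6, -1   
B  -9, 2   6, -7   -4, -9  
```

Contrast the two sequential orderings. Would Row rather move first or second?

If Row leads: Player II's best replies are T→R, M→R, B→L; Row's induced payoffs -3, 6, -9; outcome (M, R), payoffs (6, -1).
If Player II leads: Row's best replies are L→M, C→T, R→M; Player II's induced payoffs -4, 6, -1; outcome (T, C), payoffs (8, 6).
Row gets 6 moving first and 8 moving second, so Row prefers to move second.

second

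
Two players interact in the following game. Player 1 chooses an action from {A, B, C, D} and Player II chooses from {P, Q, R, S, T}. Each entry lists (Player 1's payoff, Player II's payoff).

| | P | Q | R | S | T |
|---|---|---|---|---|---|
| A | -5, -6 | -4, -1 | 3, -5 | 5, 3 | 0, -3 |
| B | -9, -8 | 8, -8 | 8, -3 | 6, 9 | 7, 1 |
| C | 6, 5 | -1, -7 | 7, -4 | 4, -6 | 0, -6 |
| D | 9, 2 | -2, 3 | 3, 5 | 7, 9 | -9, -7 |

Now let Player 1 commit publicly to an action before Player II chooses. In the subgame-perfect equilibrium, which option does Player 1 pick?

D

Solve by backward induction (Player 1 leads).
- A: BR = S, leader payoff 5.
- B: BR = S, leader payoff 6.
- C: BR = P, leader payoff 6.
- D: BR = S, leader payoff 7.
Maximizing over 5, 6, 6, 7, Player 1 chooses D. Subgame-perfect outcome: (D, S) with payoffs (7, 9).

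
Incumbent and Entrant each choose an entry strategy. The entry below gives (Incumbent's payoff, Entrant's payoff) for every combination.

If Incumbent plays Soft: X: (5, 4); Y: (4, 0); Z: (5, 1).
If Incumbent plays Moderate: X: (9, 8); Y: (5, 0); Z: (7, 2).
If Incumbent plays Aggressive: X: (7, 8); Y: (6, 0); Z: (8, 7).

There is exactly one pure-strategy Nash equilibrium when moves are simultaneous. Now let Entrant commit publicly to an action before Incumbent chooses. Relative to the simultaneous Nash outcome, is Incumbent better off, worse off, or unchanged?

unchanged

Backward induction with Entrant moving first.
- X → Incumbent plays Moderate (best of 5, 9, 7); Entrant gets 8.
- Y → Incumbent plays Aggressive (best of 4, 5, 6); Entrant gets 0.
- Z → Incumbent plays Aggressive (best of 5, 7, 8); Entrant gets 7.
Among 8, 0, 7, the best is 8 at X. Subgame-perfect outcome: (Moderate, X) with payoffs (9, 8).
Under simultaneous play:
Incumbent's best replies: X→Moderate; Y→Aggressive; Z→Aggressive.
Entrant's best replies: Soft→X; Moderate→X; Aggressive→X.
Only (Moderate, X) has each player best-responding; Nash payoffs (9, 8).
Incumbent earns 9 sequentially versus 9 at the Nash outcome: unchanged.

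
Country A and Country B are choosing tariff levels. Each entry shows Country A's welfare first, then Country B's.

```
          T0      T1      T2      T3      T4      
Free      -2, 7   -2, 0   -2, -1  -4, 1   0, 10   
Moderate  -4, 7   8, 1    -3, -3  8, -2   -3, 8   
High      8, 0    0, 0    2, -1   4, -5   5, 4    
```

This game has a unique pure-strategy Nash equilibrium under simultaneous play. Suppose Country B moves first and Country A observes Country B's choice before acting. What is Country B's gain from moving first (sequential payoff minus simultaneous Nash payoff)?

0

Work backward from Country A's decision.
- T0 → Country A plays High (best of -2, -4, 8); Country B gets 0.
- T1 → Country A plays Moderate (best of -2, 8, 0); Country B gets 1.
- T2 → Country A plays High (best of -2, -3, 2); Country B gets -1.
- T3 → Country A plays Moderate (best of -4, 8, 4); Country B gets -2.
- T4 → Country A plays High (best of 0, -3, 5); Country B gets 4.
Among 0, 1, -1, -2, 4, the best is 4 at T4. Subgame-perfect outcome: (High, T4) with payoffs (5, 4).
For the simultaneous game, intersect best replies.
Country A's best replies: T0→High; T1→Moderate; T2→High; T3→Moderate; T4→High.
Country B's best replies: Free→T4; Moderate→T4; High→T4.
Only (High, T4) has each player best-responding; Nash payoffs (5, 4).
Country B's commitment gain: 4 − 4 = 0.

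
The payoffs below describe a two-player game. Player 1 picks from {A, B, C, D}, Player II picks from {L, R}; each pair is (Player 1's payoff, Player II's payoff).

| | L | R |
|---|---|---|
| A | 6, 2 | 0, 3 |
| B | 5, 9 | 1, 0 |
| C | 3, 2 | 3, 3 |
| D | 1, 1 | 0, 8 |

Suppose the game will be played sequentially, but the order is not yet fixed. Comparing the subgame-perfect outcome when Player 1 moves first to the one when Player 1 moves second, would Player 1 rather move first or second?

If Player 1 leads: Player II's best replies are A→R, B→L, C→R, D→R; Player 1's induced payoffs 0, 5, 3, 0; outcome (B, L), payoffs (5, 9).
If Player II leads: Player 1's best replies are L→A, R→C; Player II's induced payoffs 2, 3; outcome (C, R), payoffs (3, 3).
Player 1 gets 5 moving first and 3 moving second, so Player 1 prefers to move first.

first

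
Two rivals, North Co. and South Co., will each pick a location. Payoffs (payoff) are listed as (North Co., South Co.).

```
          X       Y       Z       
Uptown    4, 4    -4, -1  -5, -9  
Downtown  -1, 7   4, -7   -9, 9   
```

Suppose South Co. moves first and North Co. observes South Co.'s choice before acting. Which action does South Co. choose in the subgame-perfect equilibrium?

X

Backward induction with South Co. moving first.
- X → North Co. plays Uptown (best of 4, -1); South Co. gets 4.
- Y → North Co. plays Downtown (best of -4, 4); South Co. gets -7.
- Z → North Co. plays Uptown (best of -5, -9); South Co. gets -9.
Among 4, -7, -9, the best is 4 at X. Subgame-perfect outcome: (Uptown, X) with payoffs (4, 4).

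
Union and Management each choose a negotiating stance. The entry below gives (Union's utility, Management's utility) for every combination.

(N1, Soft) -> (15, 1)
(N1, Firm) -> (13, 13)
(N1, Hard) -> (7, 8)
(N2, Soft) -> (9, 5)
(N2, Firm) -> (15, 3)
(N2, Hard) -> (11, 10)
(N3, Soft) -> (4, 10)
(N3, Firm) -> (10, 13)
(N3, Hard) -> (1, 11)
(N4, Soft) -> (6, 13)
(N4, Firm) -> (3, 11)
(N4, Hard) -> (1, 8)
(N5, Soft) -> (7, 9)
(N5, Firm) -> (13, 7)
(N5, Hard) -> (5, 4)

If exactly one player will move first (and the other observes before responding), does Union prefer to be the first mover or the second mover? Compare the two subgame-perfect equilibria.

If Union leads: Management's best replies are N1→Firm, N2→Hard, N3→Firm, N4→Soft, N5→Soft; Union's induced payoffs 13, 11, 10, 6, 7; outcome (N1, Firm), payoffs (13, 13).
If Management leads: Union's best replies are Soft→N1, Firm→N2, Hard→N2; Management's induced payoffs 1, 3, 10; outcome (N2, Hard), payoffs (11, 10).
Union gets 13 moving first and 11 moving second, so Union prefers to move first.

first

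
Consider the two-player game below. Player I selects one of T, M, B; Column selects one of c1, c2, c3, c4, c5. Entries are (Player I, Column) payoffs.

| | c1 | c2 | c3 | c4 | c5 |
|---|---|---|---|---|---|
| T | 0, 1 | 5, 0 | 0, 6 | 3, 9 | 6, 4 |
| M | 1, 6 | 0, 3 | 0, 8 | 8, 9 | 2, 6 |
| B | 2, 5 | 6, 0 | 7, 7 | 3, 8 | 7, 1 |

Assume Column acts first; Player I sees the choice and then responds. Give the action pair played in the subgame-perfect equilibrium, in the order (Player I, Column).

(M, c4)

Backward induction with Column moving first.
- c1: Player I compares 0, 1, 2 and picks B; Column would get 5.
- c2: Player I compares 5, 0, 6 and picks B; Column would get 0.
- c3: Player I compares 0, 0, 7 and picks B; Column would get 7.
- c4: Player I compares 3, 8, 3 and picks M; Column would get 9.
- c5: Player I compares 6, 2, 7 and picks B; Column would get 1.
Column's induced payoffs are 5, 0, 7, 9, 1, so Column commits to c4. Subgame-perfect outcome: (M, c4) with payoffs (8, 9).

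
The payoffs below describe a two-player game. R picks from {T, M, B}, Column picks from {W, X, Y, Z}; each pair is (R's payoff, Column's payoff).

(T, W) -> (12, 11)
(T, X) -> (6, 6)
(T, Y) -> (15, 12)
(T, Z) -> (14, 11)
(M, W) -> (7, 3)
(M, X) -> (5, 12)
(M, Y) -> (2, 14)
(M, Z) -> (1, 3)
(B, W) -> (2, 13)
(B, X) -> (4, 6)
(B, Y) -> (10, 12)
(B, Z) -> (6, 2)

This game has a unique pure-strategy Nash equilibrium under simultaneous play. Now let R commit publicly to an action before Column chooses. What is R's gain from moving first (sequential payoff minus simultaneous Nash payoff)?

0

Column best-responds to each possible R move:
- T: BR = Y, leader payoff 15.
- M: BR = Y, leader payoff 2.
- B: BR = W, leader payoff 2.
Maximizing over 15, 2, 2, R chooses T. Subgame-perfect outcome: (T, Y) with payoffs (15, 12).
Now find the simultaneous Nash equilibrium.
R's best replies: W→T; X→T; Y→T; Z→T.
Column's best replies: T→Y; M→Y; B→W.
The unique mutual best reply is (T, Y), giving (15, 12).
R's commitment gain: 15 − 15 = 0.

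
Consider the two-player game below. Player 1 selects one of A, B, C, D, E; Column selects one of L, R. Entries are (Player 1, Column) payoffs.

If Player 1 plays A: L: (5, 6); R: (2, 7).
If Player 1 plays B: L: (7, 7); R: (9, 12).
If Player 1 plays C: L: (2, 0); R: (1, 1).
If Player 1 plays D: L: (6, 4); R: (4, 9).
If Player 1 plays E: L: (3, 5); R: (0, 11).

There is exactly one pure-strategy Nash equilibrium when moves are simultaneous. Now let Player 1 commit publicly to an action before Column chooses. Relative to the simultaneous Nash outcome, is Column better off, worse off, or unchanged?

unchanged

Work backward from Column's decision.
- A: BR = R, leader payoff 2.
- B: BR = R, leader payoff 9.
- C: BR = R, leader payoff 1.
- D: BR = R, leader payoff 4.
- E: BR = R, leader payoff 0.
Maximizing over 2, 9, 1, 4, 0, Player 1 chooses B. Subgame-perfect outcome: (B, R) with payoffs (9, 12).
Under simultaneous play:
Player 1's best replies: L→B; R→B.
Column's best replies: A→R; B→R; C→R; D→R; E→R.
Only (B, R) has each player best-responding; Nash payoffs (9, 12).
Column earns 12 sequentially versus 12 at the Nash outcome: unchanged.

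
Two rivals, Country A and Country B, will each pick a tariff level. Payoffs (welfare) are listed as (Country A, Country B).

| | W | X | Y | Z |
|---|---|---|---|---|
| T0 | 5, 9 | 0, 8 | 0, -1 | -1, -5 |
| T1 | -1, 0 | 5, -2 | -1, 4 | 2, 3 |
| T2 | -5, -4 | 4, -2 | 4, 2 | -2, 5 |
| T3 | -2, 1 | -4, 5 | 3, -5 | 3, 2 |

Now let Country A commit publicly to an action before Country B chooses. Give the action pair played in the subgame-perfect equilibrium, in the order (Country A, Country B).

Work backward from Country B's decision.
- T0 → Country B plays W (best of 9, 8, -1, -5); Country A gets 5.
- T1 → Country B plays Y (best of 0, -2, 4, 3); Country A gets -1.
- T2 → Country B plays Z (best of -4, -2, 2, 5); Country A gets -2.
- T3 → Country B plays X (best of 1, 5, -5, 2); Country A gets -4.
Maximizing over 5, -1, -2, -4, Country A chooses T0. Subgame-perfect outcome: (T0, W) with payoffs (5, 9).

(T0, W)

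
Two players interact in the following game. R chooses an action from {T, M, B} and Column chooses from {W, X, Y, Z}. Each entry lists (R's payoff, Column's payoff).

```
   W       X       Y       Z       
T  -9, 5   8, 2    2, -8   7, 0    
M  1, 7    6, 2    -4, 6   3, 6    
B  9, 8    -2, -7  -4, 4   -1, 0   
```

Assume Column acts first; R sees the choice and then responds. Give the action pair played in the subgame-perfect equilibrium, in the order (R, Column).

Solve by backward induction (Column leads).
- W: R compares -9, 1, 9 and picks B; Column would get 8.
- X: R compares 8, 6, -2 and picks T; Column would get 2.
- Y: R compares 2, -4, -4 and picks T; Column would get -8.
- Z: R compares 7, 3, -1 and picks T; Column would get 0.
Maximizing over 8, 2, -8, 0, Column chooses W. Subgame-perfect outcome: (B, W) with payoffs (9, 8).

(B, W)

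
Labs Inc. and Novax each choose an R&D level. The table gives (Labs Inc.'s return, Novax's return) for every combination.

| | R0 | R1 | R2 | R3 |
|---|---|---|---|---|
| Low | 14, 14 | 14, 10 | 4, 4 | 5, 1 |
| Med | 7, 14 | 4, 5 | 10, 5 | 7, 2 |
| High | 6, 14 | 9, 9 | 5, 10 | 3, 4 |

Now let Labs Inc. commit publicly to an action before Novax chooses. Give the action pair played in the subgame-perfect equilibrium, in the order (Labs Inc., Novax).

(Low, R0)

Novax best-responds to each possible Labs Inc. move:
- Low: BR = R0, leader payoff 14.
- Med: BR = R0, leader payoff 7.
- High: BR = R0, leader payoff 6.
Labs Inc.'s induced payoffs are 14, 7, 6, so Labs Inc. commits to Low. Subgame-perfect outcome: (Low, R0) with payoffs (14, 14).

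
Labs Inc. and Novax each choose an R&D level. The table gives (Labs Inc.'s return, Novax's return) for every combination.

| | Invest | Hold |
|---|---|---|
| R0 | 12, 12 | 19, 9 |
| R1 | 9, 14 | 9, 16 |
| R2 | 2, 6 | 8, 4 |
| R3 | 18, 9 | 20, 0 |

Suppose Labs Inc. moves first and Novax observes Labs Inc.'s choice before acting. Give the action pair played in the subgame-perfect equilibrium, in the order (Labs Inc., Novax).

Novax best-responds to each possible Labs Inc. move:
- R0: BR = Invest, leader payoff 12.
- R1: BR = Hold, leader payoff 9.
- R2: BR = Invest, leader payoff 2.
- R3: BR = Invest, leader payoff 18.
Among 12, 9, 2, 18, the best is 18 at R3. Subgame-perfect outcome: (R3, Invest) with payoffs (18, 9).

(R3, Invest)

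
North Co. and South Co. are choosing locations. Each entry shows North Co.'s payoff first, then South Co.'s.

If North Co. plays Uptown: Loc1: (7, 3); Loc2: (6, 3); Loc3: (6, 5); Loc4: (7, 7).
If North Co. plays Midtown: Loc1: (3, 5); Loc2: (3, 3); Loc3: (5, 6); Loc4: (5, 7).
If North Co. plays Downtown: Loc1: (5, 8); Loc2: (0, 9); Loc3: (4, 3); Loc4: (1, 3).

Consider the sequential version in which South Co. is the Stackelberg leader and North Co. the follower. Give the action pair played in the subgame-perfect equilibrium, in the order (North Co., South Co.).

(Uptown, Loc4)

Backward induction with South Co. moving first.
- Loc1: North Co. compares 7, 3, 5 and picks Uptown; South Co. would get 3.
- Loc2: North Co. compares 6, 3, 0 and picks Uptown; South Co. would get 3.
- Loc3: North Co. compares 6, 5, 4 and picks Uptown; South Co. would get 5.
- Loc4: North Co. compares 7, 5, 1 and picks Uptown; South Co. would get 7.
Among 3, 3, 5, 7, the best is 7 at Loc4. Subgame-perfect outcome: (Uptown, Loc4) with payoffs (7, 7).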